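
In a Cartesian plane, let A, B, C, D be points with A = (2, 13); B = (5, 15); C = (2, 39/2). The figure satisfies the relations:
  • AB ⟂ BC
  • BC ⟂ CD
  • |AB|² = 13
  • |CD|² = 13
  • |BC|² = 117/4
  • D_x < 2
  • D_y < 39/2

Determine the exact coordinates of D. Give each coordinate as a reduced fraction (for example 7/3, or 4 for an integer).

1. D_x = -1  [[BC ⟂ CD ⇒ -3x+9/2y-327/4=0] ∩ [|D−(2, 39/2)|²=13]]
2. D_y = 35/2  [[BC ⟂ CD ⇒ -3x+9/2y-327/4=0] ∩ [|D−(2, 39/2)|²=13]]
   so D = (-1, 35/2)

D = (-1, 35/2)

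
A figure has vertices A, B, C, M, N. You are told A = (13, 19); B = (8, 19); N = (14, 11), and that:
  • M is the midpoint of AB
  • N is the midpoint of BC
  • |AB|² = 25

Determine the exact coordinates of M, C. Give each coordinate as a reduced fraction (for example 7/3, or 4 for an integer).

M = (21/2, 19)
C = (20, 3)

1. M_x = 21/2  [2·M = A+B = (13, 19)+(8, 19)]
2. M_y = 19  [2·M = A+B = (13, 19)+(8, 19)]
   so M = (21/2, 19)
3. C_x = 20  [C = 2·N−B = 2·(14, 11)−(8, 19)]
4. C_y = 3  [C = 2·N−B = 2·(14, 11)−(8, 19)]
   so C = (20, 3)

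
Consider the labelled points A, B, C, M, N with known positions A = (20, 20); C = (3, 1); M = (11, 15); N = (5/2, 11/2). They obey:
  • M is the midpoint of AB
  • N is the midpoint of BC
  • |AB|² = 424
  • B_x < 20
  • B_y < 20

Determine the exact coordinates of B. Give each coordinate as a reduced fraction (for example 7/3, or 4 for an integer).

B = (2, 10)

1. B_x = 2  [B = 2·M−A = 2·(11, 15)−(20, 20)]
2. B_y = 10  [B = 2·M−A = 2·(11, 15)−(20, 20)]
   so B = (2, 10)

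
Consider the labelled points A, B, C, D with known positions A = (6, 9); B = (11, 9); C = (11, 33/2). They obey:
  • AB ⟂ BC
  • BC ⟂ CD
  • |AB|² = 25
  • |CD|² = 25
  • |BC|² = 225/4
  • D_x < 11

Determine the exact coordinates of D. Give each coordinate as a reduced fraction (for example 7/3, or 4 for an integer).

D = (6, 33/2)

1. D_x = 6  [[BC ⟂ CD ⇒ 15/2y-495/4=0] ∩ [|D−(11, 33/2)|²=25]]
2. D_y = 33/2  [[BC ⟂ CD ⇒ 15/2y-495/4=0] ∩ [|D−(11, 33/2)|²=25]]
   so D = (6, 33/2)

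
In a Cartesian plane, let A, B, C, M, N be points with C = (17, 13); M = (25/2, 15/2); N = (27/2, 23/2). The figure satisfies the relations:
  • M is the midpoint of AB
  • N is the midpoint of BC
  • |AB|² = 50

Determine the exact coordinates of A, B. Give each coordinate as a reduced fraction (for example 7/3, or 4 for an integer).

1. B_x = 10  [B = 2·N−C = 2·(27/2, 23/2)−(17, 13)]
2. B_y = 10  [B = 2·N−C = 2·(27/2, 23/2)−(17, 13)]
   so B = (10, 10)
3. A_x = 15  [A = 2·M−B = 2·(25/2, 15/2)−(10, 10)]
4. A_y = 5  [A = 2·M−B = 2·(25/2, 15/2)−(10, 10)]
   so A = (15, 5)

A = (15, 5)
B = (10, 10)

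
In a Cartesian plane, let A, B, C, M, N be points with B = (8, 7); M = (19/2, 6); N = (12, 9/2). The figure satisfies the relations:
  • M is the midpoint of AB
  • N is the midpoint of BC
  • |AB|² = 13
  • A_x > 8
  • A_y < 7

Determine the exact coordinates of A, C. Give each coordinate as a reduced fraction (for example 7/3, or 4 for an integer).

A = (11, 5)
C = (16, 2)

1. A_x = 11  [A = 2·M−B = 2·(19/2, 6)−(8, 7)]
2. A_y = 5  [A = 2·M−B = 2·(19/2, 6)−(8, 7)]
   so A = (11, 5)
3. C_x = 16  [C = 2·N−B = 2·(12, 9/2)−(8, 7)]
4. C_y = 2  [C = 2·N−B = 2·(12, 9/2)−(8, 7)]
   so C = (16, 2)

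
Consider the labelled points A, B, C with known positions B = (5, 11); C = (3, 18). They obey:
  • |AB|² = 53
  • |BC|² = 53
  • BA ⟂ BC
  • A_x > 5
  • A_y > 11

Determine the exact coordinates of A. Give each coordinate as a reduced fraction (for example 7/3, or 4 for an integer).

A = (12, 13)

1. A_x = 12  [[BA ⟂ BC ⇒ -2x+7y-67=0] ∩ [|A−(5, 11)|²=53]]
2. A_y = 13  [[BA ⟂ BC ⇒ -2x+7y-67=0] ∩ [|A−(5, 11)|²=53]]
   so A = (12, 13)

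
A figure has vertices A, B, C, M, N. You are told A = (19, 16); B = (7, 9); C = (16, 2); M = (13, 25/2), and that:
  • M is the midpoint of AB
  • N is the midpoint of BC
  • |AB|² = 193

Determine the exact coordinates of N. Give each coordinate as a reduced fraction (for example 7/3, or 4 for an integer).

1. N_x = 23/2  [2·N = B+C = (7, 9)+(16, 2)]
2. N_y = 11/2  [2·N = B+C = (7, 9)+(16, 2)]
   so N = (23/2, 11/2)

N = (23/2, 11/2)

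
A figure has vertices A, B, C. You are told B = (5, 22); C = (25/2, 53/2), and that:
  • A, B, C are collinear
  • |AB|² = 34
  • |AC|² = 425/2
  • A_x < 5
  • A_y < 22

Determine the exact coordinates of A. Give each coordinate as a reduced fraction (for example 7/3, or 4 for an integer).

1. A_x = 0  [[A, B, C are collinear ⇒ -9/2x+15/2y-285/2=0] ∩ [|A−(5, 22)|²=34]]
2. A_y = 19  [[A, B, C are collinear ⇒ -9/2x+15/2y-285/2=0] ∩ [|A−(5, 22)|²=34]]
   so A = (0, 19)

A = (0, 19)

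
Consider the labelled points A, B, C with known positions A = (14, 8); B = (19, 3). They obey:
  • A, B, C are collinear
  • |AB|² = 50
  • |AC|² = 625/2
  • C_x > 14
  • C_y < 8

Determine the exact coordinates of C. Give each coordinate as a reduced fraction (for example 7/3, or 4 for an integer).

C = (53/2, -9/2)

1. C_x = 53/2  [[A, B, C are collinear ⇒ 5x+5y-110=0] ∩ [|C−(14, 8)|²=625/2]]
2. C_y = -9/2  [[A, B, C are collinear ⇒ 5x+5y-110=0] ∩ [|C−(14, 8)|²=625/2]]
   so C = (53/2, -9/2)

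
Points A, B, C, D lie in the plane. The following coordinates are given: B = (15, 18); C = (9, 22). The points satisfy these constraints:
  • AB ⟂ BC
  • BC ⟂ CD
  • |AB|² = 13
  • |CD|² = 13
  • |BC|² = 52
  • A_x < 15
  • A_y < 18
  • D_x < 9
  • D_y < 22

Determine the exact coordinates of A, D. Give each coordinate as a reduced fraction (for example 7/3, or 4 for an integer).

1. A_x = 13  [[AB ⟂ BC ⇒ 6x-4y-18=0] ∩ [|A−(15, 18)|²=13]]
2. A_y = 15  [[AB ⟂ BC ⇒ 6x-4y-18=0] ∩ [|A−(15, 18)|²=13]]
   so A = (13, 15)
3. D_x = 7  [[BC ⟂ CD ⇒ -6x+4y-34=0] ∩ [|D−(9, 22)|²=13]]
4. D_y = 19  [[BC ⟂ CD ⇒ -6x+4y-34=0] ∩ [|D−(9, 22)|²=13]]
   so D = (7, 19)

A = (13, 15)
D = (7, 19)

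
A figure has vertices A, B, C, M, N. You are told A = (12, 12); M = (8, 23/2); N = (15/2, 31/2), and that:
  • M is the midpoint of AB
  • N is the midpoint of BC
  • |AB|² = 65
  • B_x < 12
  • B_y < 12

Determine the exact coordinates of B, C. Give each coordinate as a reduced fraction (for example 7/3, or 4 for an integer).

B = (4, 11)
C = (11, 20)

1. B_x = 4  [B = 2·M−A = 2·(8, 23/2)−(12, 12)]
2. B_y = 11  [B = 2·M−A = 2·(8, 23/2)−(12, 12)]
   so B = (4, 11)
3. C_x = 11  [C = 2·N−B = 2·(15/2, 31/2)−(4, 11)]
4. C_y = 20  [C = 2·N−B = 2·(15/2, 31/2)−(4, 11)]
   so C = (11, 20)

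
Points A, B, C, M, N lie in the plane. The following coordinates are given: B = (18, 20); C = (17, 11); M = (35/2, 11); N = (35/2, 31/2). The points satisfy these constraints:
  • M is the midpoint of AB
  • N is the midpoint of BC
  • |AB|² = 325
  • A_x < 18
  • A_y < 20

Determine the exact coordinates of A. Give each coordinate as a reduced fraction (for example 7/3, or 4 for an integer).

1. A_x = 17  [A = 2·M−B = 2·(35/2, 11)−(18, 20)]
2. A_y = 2  [A = 2·M−B = 2·(35/2, 11)−(18, 20)]
   so A = (17, 2)

A = (17, 2)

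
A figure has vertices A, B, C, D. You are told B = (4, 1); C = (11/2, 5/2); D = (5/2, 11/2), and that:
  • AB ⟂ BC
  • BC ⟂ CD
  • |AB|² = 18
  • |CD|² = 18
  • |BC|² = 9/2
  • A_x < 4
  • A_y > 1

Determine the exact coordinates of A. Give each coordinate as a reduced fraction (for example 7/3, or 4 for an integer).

A = (1, 4)

1. A_x = 1  [[AB ⟂ BC ⇒ -3/2x-3/2y+15/2=0] ∩ [|A−(4, 1)|²=18]]
2. A_y = 4  [[AB ⟂ BC ⇒ -3/2x-3/2y+15/2=0] ∩ [|A−(4, 1)|²=18]]
   so A = (1, 4)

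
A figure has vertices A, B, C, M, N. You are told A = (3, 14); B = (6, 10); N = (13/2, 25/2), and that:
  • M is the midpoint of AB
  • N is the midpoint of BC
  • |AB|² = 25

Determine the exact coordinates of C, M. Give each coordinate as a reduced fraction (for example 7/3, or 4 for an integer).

1. M_x = 9/2  [2·M = A+B = (3, 14)+(6, 10)]
2. M_y = 12  [2·M = A+B = (3, 14)+(6, 10)]
   so M = (9/2, 12)
3. C_x = 7  [C = 2·N−B = 2·(13/2, 25/2)−(6, 10)]
4. C_y = 15  [C = 2·N−B = 2·(13/2, 25/2)−(6, 10)]
   so C = (7, 15)

C = (7, 15)
M = (9/2, 12)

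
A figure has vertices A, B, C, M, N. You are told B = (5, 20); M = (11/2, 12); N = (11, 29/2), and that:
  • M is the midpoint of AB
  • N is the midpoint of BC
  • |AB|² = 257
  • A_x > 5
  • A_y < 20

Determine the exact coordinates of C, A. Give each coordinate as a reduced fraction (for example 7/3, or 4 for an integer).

1. A_x = 6  [A = 2·M−B = 2·(11/2, 12)−(5, 20)]
2. A_y = 4  [A = 2·M−B = 2·(11/2, 12)−(5, 20)]
   so A = (6, 4)
3. C_x = 17  [C = 2·N−B = 2·(11, 29/2)−(5, 20)]
4. C_y = 9  [C = 2·N−B = 2·(11, 29/2)−(5, 20)]
   so C = (17, 9)

C = (17, 9)
A = (6, 4)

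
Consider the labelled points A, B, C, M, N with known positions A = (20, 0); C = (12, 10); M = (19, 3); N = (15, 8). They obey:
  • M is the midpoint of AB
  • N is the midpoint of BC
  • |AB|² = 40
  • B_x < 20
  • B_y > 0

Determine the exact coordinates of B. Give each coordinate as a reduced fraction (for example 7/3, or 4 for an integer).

B = (18, 6)

1. B_x = 18  [B = 2·M−A = 2·(19, 3)−(20, 0)]
2. B_y = 6  [B = 2·M−A = 2·(19, 3)−(20, 0)]
   so B = (18, 6)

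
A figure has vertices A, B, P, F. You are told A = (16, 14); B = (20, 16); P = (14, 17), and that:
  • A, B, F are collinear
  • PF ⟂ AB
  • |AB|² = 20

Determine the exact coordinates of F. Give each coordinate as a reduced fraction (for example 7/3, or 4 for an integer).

1. F_x = 78/5  [[A, B, F are collinear ⇒ -2x+4y-24=0] ∩ [PF ⟂ AB ⇒ 4x+2y-90=0]]
2. F_y = 69/5  [[A, B, F are collinear ⇒ -2x+4y-24=0] ∩ [PF ⟂ AB ⇒ 4x+2y-90=0]]
   so F = (78/5, 69/5)

F = (78/5, 69/5)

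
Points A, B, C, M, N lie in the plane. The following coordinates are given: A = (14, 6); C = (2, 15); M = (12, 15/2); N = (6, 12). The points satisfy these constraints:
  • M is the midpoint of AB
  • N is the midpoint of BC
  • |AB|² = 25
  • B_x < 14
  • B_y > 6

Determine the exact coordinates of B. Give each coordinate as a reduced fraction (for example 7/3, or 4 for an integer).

B = (10, 9)

1. B_x = 10  [B = 2·M−A = 2·(12, 15/2)−(14, 6)]
2. B_y = 9  [B = 2·M−A = 2·(12, 15/2)−(14, 6)]
   so B = (10, 9)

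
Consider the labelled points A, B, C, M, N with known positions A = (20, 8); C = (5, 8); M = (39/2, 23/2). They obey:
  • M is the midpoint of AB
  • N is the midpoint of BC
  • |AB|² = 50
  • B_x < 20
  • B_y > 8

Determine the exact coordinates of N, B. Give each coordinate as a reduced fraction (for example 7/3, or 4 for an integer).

1. B_x = 19  [B = 2·M−A = 2·(39/2, 23/2)−(20, 8)]
2. B_y = 15  [B = 2·M−A = 2·(39/2, 23/2)−(20, 8)]
   so B = (19, 15)
3. N_x = 12  [2·N = B+C = (19, 15)+(5, 8)]
4. N_y = 23/2  [2·N = B+C = (19, 15)+(5, 8)]
   so N = (12, 23/2)

N = (12, 23/2)
B = (19, 15)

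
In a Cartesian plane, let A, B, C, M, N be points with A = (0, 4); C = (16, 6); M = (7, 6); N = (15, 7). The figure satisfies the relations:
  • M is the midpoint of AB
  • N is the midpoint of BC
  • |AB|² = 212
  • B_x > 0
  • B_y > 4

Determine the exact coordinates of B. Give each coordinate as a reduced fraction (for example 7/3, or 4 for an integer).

1. B_x = 14  [B = 2·M−A = 2·(7, 6)−(0, 4)]
2. B_y = 8  [B = 2·M−A = 2·(7, 6)−(0, 4)]
   so B = (14, 8)

B = (14, 8)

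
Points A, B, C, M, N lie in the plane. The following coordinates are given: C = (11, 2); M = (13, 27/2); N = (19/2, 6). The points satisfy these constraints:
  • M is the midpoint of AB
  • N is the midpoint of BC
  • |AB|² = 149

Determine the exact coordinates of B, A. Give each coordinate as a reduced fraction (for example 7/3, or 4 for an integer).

1. B_x = 8  [B = 2·N−C = 2·(19/2, 6)−(11, 2)]
2. B_y = 10  [B = 2·N−C = 2·(19/2, 6)−(11, 2)]
   so B = (8, 10)
3. A_x = 18  [A = 2·M−B = 2·(13, 27/2)−(8, 10)]
4. A_y = 17  [A = 2·M−B = 2·(13, 27/2)−(8, 10)]
   so A = (18, 17)

B = (8, 10)
A = (18, 17)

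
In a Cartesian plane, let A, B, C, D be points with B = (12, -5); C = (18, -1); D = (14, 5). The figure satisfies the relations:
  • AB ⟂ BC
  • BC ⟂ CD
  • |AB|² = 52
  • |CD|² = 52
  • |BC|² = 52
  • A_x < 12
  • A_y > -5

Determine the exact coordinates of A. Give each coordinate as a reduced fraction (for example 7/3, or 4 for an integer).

1. A_x = 8  [[AB ⟂ BC ⇒ -6x-4y+52=0] ∩ [|A−(12, -5)|²=52]]
2. A_y = 1  [[AB ⟂ BC ⇒ -6x-4y+52=0] ∩ [|A−(12, -5)|²=52]]
   so A = (8, 1)

A = (8, 1)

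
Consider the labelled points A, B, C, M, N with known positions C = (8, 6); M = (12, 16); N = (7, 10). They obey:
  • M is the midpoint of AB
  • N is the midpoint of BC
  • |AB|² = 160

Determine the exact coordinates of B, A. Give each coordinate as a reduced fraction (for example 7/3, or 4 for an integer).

B = (6, 14)
A = (18, 18)

1. B_x = 6  [B = 2·N−C = 2·(7, 10)−(8, 6)]
2. B_y = 14  [B = 2·N−C = 2·(7, 10)−(8, 6)]
   so B = (6, 14)
3. A_x = 18  [A = 2·M−B = 2·(12, 16)−(6, 14)]
4. A_y = 18  [A = 2·M−B = 2·(12, 16)−(6, 14)]
   so A = (18, 18)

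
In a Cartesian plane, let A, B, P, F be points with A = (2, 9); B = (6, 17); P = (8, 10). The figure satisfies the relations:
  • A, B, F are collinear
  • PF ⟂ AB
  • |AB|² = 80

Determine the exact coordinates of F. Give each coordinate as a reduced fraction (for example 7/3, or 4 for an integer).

1. F_x = 18/5  [[A, B, F are collinear ⇒ -8x+4y-20=0] ∩ [PF ⟂ AB ⇒ 4x+8y-112=0]]
2. F_y = 61/5  [[A, B, F are collinear ⇒ -8x+4y-20=0] ∩ [PF ⟂ AB ⇒ 4x+8y-112=0]]
   so F = (18/5, 61/5)

F = (18/5, 61/5)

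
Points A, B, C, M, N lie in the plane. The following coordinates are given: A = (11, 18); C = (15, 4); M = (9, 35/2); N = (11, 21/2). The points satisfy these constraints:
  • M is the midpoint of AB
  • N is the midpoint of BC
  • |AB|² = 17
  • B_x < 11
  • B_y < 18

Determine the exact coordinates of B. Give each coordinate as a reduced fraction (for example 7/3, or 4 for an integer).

1. B_x = 7  [B = 2·M−A = 2·(9, 35/2)−(11, 18)]
2. B_y = 17  [B = 2·M−A = 2·(9, 35/2)−(11, 18)]
   so B = (7, 17)

B = (7, 17)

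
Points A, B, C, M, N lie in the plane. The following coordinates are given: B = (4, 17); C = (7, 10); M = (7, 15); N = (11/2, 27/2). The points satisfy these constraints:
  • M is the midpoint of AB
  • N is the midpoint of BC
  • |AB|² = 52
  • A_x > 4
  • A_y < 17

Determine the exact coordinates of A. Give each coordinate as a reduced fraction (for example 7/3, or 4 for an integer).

A = (10, 13)

1. A_x = 10  [A = 2·M−B = 2·(7, 15)−(4, 17)]
2. A_y = 13  [A = 2·M−B = 2·(7, 15)−(4, 17)]
   so A = (10, 13)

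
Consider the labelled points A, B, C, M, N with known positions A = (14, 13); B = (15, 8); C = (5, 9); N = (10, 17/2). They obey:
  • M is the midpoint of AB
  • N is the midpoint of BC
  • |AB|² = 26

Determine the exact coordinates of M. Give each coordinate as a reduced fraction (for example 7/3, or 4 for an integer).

1. M_x = 29/2  [2·M = A+B = (14, 13)+(15, 8)]
2. M_y = 21/2  [2·M = A+B = (14, 13)+(15, 8)]
   so M = (29/2, 21/2)

M = (29/2, 21/2)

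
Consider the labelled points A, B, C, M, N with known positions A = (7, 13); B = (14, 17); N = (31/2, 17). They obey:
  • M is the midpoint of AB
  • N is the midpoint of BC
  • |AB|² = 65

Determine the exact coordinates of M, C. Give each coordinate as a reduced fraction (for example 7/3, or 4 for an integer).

1. M_x = 21/2  [2·M = A+B = (7, 13)+(14, 17)]
2. M_y = 15  [2·M = A+B = (7, 13)+(14, 17)]
   so M = (21/2, 15)
3. C_x = 17  [C = 2·N−B = 2·(31/2, 17)−(14, 17)]
4. C_y = 17  [C = 2·N−B = 2·(31/2, 17)−(14, 17)]
   so C = (17, 17)

M = (21/2, 15)
C = (17, 17)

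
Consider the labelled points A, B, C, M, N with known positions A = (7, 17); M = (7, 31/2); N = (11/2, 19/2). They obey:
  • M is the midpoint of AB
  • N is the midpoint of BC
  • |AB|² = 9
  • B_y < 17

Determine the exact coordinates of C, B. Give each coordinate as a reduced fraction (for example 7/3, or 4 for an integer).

1. B_x = 7  [B = 2·M−A = 2·(7, 31/2)−(7, 17)]
2. B_y = 14  [B = 2·M−A = 2·(7, 31/2)−(7, 17)]
   so B = (7, 14)
3. C_x = 4  [C = 2·N−B = 2·(11/2, 19/2)−(7, 14)]
4. C_y = 5  [C = 2·N−B = 2·(11/2, 19/2)−(7, 14)]
   so C = (4, 5)

C = (4, 5)
B = (7, 14)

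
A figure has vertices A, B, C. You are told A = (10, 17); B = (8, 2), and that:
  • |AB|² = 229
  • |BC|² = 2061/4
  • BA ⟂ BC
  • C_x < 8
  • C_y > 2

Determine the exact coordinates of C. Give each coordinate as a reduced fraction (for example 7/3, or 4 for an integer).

1. C_x = -29/2  [[BA ⟂ BC ⇒ 2x+15y-46=0] ∩ [|C−(8, 2)|²=2061/4]]
2. C_y = 5  [[BA ⟂ BC ⇒ 2x+15y-46=0] ∩ [|C−(8, 2)|²=2061/4]]
   so C = (-29/2, 5)

C = (-29/2, 5)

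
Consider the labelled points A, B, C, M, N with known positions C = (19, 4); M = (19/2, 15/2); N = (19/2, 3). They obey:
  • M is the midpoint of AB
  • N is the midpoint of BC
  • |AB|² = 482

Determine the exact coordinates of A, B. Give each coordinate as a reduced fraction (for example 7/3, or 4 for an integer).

1. B_x = 0  [B = 2·N−C = 2·(19/2, 3)−(19, 4)]
2. B_y = 2  [B = 2·N−C = 2·(19/2, 3)−(19, 4)]
   so B = (0, 2)
3. A_x = 19  [A = 2·M−B = 2·(19/2, 15/2)−(0, 2)]
4. A_y = 13  [A = 2·M−B = 2·(19/2, 15/2)−(0, 2)]
   so A = (19, 13)

A = (19, 13)
B = (0, 2)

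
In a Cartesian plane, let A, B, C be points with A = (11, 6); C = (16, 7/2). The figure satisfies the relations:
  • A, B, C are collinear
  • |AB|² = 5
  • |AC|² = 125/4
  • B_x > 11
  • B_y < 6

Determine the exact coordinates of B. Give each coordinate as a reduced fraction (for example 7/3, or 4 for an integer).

1. B_x = 13  [[A, B, C are collinear ⇒ -5/2x-5y+115/2=0] ∩ [|B−(11, 6)|²=5]]
2. B_y = 5  [[A, B, C are collinear ⇒ -5/2x-5y+115/2=0] ∩ [|B−(11, 6)|²=5]]
   so B = (13, 5)

B = (13, 5)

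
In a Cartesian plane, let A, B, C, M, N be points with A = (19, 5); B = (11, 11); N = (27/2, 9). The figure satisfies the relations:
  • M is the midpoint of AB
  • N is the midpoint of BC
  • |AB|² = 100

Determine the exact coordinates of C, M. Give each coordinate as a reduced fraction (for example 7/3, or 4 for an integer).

C = (16, 7)
M = (15, 8)

1. M_x = 15  [2·M = A+B = (19, 5)+(11, 11)]
2. M_y = 8  [2·M = A+B = (19, 5)+(11, 11)]
   so M = (15, 8)
3. C_x = 16  [C = 2·N−B = 2·(27/2, 9)−(11, 11)]
4. C_y = 7  [C = 2·N−B = 2·(27/2, 9)−(11, 11)]
   so C = (16, 7)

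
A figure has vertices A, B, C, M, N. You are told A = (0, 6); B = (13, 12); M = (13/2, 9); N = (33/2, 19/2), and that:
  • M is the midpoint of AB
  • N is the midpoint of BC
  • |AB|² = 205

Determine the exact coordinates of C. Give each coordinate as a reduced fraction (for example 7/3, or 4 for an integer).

1. C_x = 20  [C = 2·N−B = 2·(33/2, 19/2)−(13, 12)]
2. C_y = 7  [C = 2·N−B = 2·(33/2, 19/2)−(13, 12)]
   so C = (20, 7)

C = (20, 7)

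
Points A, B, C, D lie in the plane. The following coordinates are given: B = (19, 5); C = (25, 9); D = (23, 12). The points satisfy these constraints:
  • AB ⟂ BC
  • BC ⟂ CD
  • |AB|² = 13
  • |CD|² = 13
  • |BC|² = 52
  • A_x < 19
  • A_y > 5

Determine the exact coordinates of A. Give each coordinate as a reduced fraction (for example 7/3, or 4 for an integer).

A = (17, 8)

1. A_x = 17  [[AB ⟂ BC ⇒ -6x-4y+134=0] ∩ [|A−(19, 5)|²=13]]
2. A_y = 8  [[AB ⟂ BC ⇒ -6x-4y+134=0] ∩ [|A−(19, 5)|²=13]]
   so A = (17, 8)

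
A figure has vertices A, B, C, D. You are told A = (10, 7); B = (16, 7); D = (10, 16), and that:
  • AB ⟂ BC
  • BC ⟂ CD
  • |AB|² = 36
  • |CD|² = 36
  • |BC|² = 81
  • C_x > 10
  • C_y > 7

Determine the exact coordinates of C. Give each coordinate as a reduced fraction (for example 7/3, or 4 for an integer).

C = (16, 16)

1. C_x = 16  [[AB ⟂ BC ⇒ 6x-96=0] ∩ [|C−(10, 16)|²=36]]
2. C_y = 16  [[AB ⟂ BC ⇒ 6x-96=0] ∩ [|C−(10, 16)|²=36]]
   so C = (16, 16)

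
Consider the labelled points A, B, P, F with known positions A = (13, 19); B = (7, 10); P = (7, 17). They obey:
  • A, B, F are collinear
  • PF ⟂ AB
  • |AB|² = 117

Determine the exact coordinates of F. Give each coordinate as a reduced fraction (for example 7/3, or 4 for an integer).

F = (133/13, 193/13)

1. F_x = 133/13  [[A, B, F are collinear ⇒ 9x-6y-3=0] ∩ [PF ⟂ AB ⇒ -6x-9y+195=0]]
2. F_y = 193/13  [[A, B, F are collinear ⇒ 9x-6y-3=0] ∩ [PF ⟂ AB ⇒ -6x-9y+195=0]]
   so F = (133/13, 193/13)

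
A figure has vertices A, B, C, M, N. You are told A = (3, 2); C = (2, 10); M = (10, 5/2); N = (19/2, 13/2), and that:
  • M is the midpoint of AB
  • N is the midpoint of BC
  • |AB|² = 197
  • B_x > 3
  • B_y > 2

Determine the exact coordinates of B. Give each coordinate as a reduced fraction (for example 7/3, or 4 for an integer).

1. B_x = 17  [B = 2·M−A = 2·(10, 5/2)−(3, 2)]
2. B_y = 3  [B = 2·M−A = 2·(10, 5/2)−(3, 2)]
   so B = (17, 3)

B = (17, 3)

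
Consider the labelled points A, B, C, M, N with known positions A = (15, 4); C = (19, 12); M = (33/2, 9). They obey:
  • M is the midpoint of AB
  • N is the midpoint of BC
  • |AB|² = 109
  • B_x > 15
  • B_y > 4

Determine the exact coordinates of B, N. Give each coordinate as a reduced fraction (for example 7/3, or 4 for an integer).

1. B_x = 18  [B = 2·M−A = 2·(33/2, 9)−(15, 4)]
2. B_y = 14  [B = 2·M−A = 2·(33/2, 9)−(15, 4)]
   so B = (18, 14)
3. N_x = 37/2  [2·N = B+C = (18, 14)+(19, 12)]
4. N_y = 13  [2·N = B+C = (18, 14)+(19, 12)]
   so N = (37/2, 13)

B = (18, 14)
N = (37/2, 13)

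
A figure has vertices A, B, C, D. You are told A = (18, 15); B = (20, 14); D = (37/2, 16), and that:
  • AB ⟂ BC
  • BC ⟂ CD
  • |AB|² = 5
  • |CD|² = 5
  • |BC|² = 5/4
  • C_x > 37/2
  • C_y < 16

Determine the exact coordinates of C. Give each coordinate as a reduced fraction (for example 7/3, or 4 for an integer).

C = (41/2, 15)

1. C_x = 41/2  [[AB ⟂ BC ⇒ 2x-1y-26=0] ∩ [|C−(37/2, 16)|²=5]]
2. C_y = 15  [[AB ⟂ BC ⇒ 2x-1y-26=0] ∩ [|C−(37/2, 16)|²=5]]
   so C = (41/2, 15)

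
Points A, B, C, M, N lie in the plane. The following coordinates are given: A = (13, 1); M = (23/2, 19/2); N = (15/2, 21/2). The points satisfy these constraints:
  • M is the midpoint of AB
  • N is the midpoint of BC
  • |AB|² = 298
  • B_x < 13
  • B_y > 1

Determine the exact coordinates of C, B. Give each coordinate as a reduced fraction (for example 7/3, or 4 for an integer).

1. B_x = 10  [B = 2·M−A = 2·(23/2, 19/2)−(13, 1)]
2. B_y = 18  [B = 2·M−A = 2·(23/2, 19/2)−(13, 1)]
   so B = (10, 18)
3. C_x = 5  [C = 2·N−B = 2·(15/2, 21/2)−(10, 18)]
4. C_y = 3  [C = 2·N−B = 2·(15/2, 21/2)−(10, 18)]
   so C = (5, 3)

C = (5, 3)
B = (10, 18)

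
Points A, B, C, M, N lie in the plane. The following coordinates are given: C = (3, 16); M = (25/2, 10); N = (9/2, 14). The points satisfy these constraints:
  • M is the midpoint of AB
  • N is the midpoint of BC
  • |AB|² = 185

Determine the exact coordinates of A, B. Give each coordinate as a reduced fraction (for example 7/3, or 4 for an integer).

A = (19, 8)
B = (6, 12)

1. B_x = 6  [B = 2·N−C = 2·(9/2, 14)−(3, 16)]
2. B_y = 12  [B = 2·N−C = 2·(9/2, 14)−(3, 16)]
   so B = (6, 12)
3. A_x = 19  [A = 2·M−B = 2·(25/2, 10)−(6, 12)]
4. A_y = 8  [A = 2·M−B = 2·(25/2, 10)−(6, 12)]
   so A = (19, 8)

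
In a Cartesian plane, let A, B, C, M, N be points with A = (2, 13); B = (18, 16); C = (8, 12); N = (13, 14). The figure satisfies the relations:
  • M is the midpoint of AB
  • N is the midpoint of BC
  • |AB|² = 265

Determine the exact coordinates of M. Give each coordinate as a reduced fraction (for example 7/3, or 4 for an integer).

1. M_x = 10  [2·M = A+B = (2, 13)+(18, 16)]
2. M_y = 29/2  [2·M = A+B = (2, 13)+(18, 16)]
   so M = (10, 29/2)

M = (10, 29/2)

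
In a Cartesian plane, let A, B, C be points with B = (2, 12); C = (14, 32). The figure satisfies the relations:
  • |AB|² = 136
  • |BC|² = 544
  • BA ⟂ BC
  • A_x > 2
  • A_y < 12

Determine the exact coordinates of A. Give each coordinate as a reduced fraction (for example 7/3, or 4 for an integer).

A = (12, 6)

1. A_x = 12  [[BA ⟂ BC ⇒ 12x+20y-264=0] ∩ [|A−(2, 12)|²=136]]
2. A_y = 6  [[BA ⟂ BC ⇒ 12x+20y-264=0] ∩ [|A−(2, 12)|²=136]]
   so A = (12, 6)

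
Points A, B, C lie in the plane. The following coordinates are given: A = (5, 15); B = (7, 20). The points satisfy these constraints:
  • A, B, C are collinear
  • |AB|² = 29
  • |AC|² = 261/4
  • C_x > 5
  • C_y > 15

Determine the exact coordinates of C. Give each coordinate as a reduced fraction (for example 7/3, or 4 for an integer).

C = (8, 45/2)

1. C_x = 8  [[A, B, C are collinear ⇒ -5x+2y-5=0] ∩ [|C−(5, 15)|²=261/4]]
2. C_y = 45/2  [[A, B, C are collinear ⇒ -5x+2y-5=0] ∩ [|C−(5, 15)|²=261/4]]
   so C = (8, 45/2)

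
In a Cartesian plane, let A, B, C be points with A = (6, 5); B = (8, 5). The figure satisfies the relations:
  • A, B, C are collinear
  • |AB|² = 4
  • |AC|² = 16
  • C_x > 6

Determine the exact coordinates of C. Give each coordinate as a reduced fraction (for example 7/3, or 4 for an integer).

1. C_x = 10  [[A, B, C are collinear ⇒ 2y-10=0] ∩ [|C−(6, 5)|²=16]]
2. C_y = 5  [[A, B, C are collinear ⇒ 2y-10=0] ∩ [|C−(6, 5)|²=16]]
   so C = (10, 5)

C = (10, 5)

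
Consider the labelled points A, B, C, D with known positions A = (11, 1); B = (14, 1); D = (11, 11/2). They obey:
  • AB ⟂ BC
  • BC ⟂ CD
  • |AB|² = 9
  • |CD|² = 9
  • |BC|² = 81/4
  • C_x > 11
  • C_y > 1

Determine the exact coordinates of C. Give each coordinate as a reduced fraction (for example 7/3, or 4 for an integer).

C = (14, 11/2)

1. C_x = 14  [[AB ⟂ BC ⇒ 3x-42=0] ∩ [|C−(11, 11/2)|²=9]]
2. C_y = 11/2  [[AB ⟂ BC ⇒ 3x-42=0] ∩ [|C−(11, 11/2)|²=9]]
   so C = (14, 11/2)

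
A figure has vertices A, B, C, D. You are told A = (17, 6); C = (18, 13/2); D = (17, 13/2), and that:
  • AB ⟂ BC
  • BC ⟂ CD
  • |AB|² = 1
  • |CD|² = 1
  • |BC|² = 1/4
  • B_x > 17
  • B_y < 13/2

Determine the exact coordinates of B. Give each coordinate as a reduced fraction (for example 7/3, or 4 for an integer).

1. B_x = 18  [[BC ⟂ CD ⇒ 1x-18=0] ∩ [|B−(17, 6)|²=1]]
2. B_y = 6  [[BC ⟂ CD ⇒ 1x-18=0] ∩ [|B−(17, 6)|²=1]]
   so B = (18, 6)

B = (18, 6)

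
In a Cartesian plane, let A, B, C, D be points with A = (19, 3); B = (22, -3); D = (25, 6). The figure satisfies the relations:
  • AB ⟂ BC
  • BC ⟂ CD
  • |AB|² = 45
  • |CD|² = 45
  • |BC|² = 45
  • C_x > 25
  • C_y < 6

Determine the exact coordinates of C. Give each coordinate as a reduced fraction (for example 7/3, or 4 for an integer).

1. C_x = 28  [[AB ⟂ BC ⇒ 3x-6y-84=0] ∩ [|C−(25, 6)|²=45]]
2. C_y = 0  [[AB ⟂ BC ⇒ 3x-6y-84=0] ∩ [|C−(25, 6)|²=45]]
   so C = (28, 0)

C = (28, 0)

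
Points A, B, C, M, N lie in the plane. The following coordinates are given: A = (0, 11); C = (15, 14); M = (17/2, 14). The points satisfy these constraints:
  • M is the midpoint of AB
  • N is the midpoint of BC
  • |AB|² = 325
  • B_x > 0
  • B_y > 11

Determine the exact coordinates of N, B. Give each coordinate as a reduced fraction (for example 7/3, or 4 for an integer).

N = (16, 31/2)
B = (17, 17)

1. B_x = 17  [B = 2·M−A = 2·(17/2, 14)−(0, 11)]
2. B_y = 17  [B = 2·M−A = 2·(17/2, 14)−(0, 11)]
   so B = (17, 17)
3. N_x = 16  [2·N = B+C = (17, 17)+(15, 14)]
4. N_y = 31/2  [2·N = B+C = (17, 17)+(15, 14)]
   so N = (16, 31/2)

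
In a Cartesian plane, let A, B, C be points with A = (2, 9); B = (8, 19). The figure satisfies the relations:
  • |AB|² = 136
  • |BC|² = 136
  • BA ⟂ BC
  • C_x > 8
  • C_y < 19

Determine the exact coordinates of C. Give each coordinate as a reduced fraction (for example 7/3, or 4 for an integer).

1. C_x = 18  [[BA ⟂ BC ⇒ -6x-10y+238=0] ∩ [|C−(8, 19)|²=136]]
2. C_y = 13  [[BA ⟂ BC ⇒ -6x-10y+238=0] ∩ [|C−(8, 19)|²=136]]
   so C = (18, 13)

C = (18, 13)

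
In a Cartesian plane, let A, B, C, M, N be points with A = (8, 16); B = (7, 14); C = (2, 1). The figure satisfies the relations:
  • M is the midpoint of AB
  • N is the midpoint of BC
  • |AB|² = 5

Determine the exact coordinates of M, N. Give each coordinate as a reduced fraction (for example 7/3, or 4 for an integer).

M = (15/2, 15)
N = (9/2, 15/2)

1. M_x = 15/2  [2·M = A+B = (8, 16)+(7, 14)]
2. M_y = 15  [2·M = A+B = (8, 16)+(7, 14)]
   so M = (15/2, 15)
3. N_x = 9/2  [2·N = B+C = (7, 14)+(2, 1)]
4. N_y = 15/2  [2·N = B+C = (7, 14)+(2, 1)]
   so N = (9/2, 15/2)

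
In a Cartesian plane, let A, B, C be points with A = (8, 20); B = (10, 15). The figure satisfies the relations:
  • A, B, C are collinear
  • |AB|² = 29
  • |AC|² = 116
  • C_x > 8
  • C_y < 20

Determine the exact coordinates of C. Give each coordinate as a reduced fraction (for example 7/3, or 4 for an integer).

C = (12, 10)

1. C_x = 12  [[A, B, C are collinear ⇒ 5x+2y-80=0] ∩ [|C−(8, 20)|²=116]]
2. C_y = 10  [[A, B, C are collinear ⇒ 5x+2y-80=0] ∩ [|C−(8, 20)|²=116]]
   so C = (12, 10)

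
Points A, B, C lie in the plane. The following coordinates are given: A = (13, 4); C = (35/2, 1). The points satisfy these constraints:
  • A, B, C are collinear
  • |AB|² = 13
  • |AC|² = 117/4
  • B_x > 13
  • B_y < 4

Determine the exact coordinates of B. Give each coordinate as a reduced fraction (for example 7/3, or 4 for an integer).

1. B_x = 16  [[A, B, C are collinear ⇒ -3x-9/2y+57=0] ∩ [|B−(13, 4)|²=13]]
2. B_y = 2  [[A, B, C are collinear ⇒ -3x-9/2y+57=0] ∩ [|B−(13, 4)|²=13]]
   so B = (16, 2)

B = (16, 2)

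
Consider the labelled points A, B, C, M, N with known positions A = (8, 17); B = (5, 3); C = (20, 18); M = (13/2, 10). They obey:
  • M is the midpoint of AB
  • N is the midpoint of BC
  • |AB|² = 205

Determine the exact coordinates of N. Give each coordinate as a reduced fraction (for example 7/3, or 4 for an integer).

1. N_x = 25/2  [2·N = B+C = (5, 3)+(20, 18)]
2. N_y = 21/2  [2·N = B+C = (5, 3)+(20, 18)]
   so N = (25/2, 21/2)

N = (25/2, 21/2)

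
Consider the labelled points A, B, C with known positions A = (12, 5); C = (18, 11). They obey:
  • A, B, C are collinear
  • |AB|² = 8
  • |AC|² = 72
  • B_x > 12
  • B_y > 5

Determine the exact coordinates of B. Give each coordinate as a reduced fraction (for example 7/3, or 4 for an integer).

1. B_x = 14  [[A, B, C are collinear ⇒ 6x-6y-42=0] ∩ [|B−(12, 5)|²=8]]
2. B_y = 7  [[A, B, C are collinear ⇒ 6x-6y-42=0] ∩ [|B−(12, 5)|²=8]]
   so B = (14, 7)

B = (14, 7)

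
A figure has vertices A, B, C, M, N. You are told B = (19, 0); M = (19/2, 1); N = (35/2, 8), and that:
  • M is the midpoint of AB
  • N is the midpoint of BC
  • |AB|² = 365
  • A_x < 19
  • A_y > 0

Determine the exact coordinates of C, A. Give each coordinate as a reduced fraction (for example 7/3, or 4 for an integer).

C = (16, 16)
A = (0, 2)

1. A_x = 0  [A = 2·M−B = 2·(19/2, 1)−(19, 0)]
2. A_y = 2  [A = 2·M−B = 2·(19/2, 1)−(19, 0)]
   so A = (0, 2)
3. C_x = 16  [C = 2·N−B = 2·(35/2, 8)−(19, 0)]
4. C_y = 16  [C = 2·N−B = 2·(35/2, 8)−(19, 0)]
   so C = (16, 16)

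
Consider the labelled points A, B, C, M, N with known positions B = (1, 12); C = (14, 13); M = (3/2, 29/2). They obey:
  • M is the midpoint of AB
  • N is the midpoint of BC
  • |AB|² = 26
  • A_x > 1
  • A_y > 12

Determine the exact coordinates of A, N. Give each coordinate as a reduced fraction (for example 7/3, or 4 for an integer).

A = (2, 17)
N = (15/2, 25/2)

1. A_x = 2  [A = 2·M−B = 2·(3/2, 29/2)−(1, 12)]
2. A_y = 17  [A = 2·M−B = 2·(3/2, 29/2)−(1, 12)]
   so A = (2, 17)
3. N_x = 15/2  [2·N = B+C = (1, 12)+(14, 13)]
4. N_y = 25/2  [2·N = B+C = (1, 12)+(14, 13)]
   so N = (15/2, 25/2)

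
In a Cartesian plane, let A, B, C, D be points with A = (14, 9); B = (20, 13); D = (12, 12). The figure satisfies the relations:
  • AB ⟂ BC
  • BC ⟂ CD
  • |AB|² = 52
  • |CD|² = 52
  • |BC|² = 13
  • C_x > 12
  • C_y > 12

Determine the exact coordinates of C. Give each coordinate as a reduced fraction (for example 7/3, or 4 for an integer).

1. C_x = 18  [[AB ⟂ BC ⇒ 6x+4y-172=0] ∩ [|C−(12, 12)|²=52]]
2. C_y = 16  [[AB ⟂ BC ⇒ 6x+4y-172=0] ∩ [|C−(12, 12)|²=52]]
   so C = (18, 16)

C = (18, 16)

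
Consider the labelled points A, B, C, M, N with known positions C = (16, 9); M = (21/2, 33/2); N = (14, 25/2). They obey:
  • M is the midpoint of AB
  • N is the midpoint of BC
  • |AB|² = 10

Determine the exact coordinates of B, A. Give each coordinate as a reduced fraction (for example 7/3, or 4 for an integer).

B = (12, 16)
A = (9, 17)

1. B_x = 12  [B = 2·N−C = 2·(14, 25/2)−(16, 9)]
2. B_y = 16  [B = 2·N−C = 2·(14, 25/2)−(16, 9)]
   so B = (12, 16)
3. A_x = 9  [A = 2·M−B = 2·(21/2, 33/2)−(12, 16)]
4. A_y = 17  [A = 2·M−B = 2·(21/2, 33/2)−(12, 16)]
   so A = (9, 17)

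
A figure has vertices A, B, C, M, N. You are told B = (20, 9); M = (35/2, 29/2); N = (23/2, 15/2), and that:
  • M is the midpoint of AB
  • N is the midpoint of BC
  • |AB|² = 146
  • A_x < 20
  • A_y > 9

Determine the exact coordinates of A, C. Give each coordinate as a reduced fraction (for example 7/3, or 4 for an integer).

A = (15, 20)
C = (3, 6)

1. A_x = 15  [A = 2·M−B = 2·(35/2, 29/2)−(20, 9)]
2. A_y = 20  [A = 2·M−B = 2·(35/2, 29/2)−(20, 9)]
   so A = (15, 20)
3. C_x = 3  [C = 2·N−B = 2·(23/2, 15/2)−(20, 9)]
4. C_y = 6  [C = 2·N−B = 2·(23/2, 15/2)−(20, 9)]
   so C = (3, 6)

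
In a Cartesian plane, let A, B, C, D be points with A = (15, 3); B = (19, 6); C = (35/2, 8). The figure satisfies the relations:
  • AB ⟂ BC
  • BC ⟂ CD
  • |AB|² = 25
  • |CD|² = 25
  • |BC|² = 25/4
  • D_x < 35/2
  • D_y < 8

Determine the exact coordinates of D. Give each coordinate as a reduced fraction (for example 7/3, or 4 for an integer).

1. D_x = 27/2  [[BC ⟂ CD ⇒ -3/2x+2y+41/4=0] ∩ [|D−(35/2, 8)|²=25]]
2. D_y = 5  [[BC ⟂ CD ⇒ -3/2x+2y+41/4=0] ∩ [|D−(35/2, 8)|²=25]]
   so D = (27/2, 5)

D = (27/2, 5)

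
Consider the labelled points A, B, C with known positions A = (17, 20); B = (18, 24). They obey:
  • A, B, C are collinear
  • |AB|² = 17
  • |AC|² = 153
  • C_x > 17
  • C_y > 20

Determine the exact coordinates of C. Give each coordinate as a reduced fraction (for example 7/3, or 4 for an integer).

C = (20, 32)

1. C_x = 20  [[A, B, C are collinear ⇒ -4x+1y+48=0] ∩ [|C−(17, 20)|²=153]]
2. C_y = 32  [[A, B, C are collinear ⇒ -4x+1y+48=0] ∩ [|C−(17, 20)|²=153]]
   so C = (20, 32)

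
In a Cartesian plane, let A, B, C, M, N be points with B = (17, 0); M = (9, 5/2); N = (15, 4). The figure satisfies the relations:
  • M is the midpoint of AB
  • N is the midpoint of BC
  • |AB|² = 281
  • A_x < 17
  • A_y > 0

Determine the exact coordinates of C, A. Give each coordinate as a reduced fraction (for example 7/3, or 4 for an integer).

1. A_x = 1  [A = 2·M−B = 2·(9, 5/2)−(17, 0)]
2. A_y = 5  [A = 2·M−B = 2·(9, 5/2)−(17, 0)]
   so A = (1, 5)
3. C_x = 13  [C = 2·N−B = 2·(15, 4)−(17, 0)]
4. C_y = 8  [C = 2·N−B = 2·(15, 4)−(17, 0)]
   so C = (13, 8)

C = (13, 8)
A = (1, 5)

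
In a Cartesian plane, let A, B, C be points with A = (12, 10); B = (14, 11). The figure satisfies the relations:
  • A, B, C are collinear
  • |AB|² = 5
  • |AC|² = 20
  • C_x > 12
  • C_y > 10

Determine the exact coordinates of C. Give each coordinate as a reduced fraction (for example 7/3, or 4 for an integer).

C = (16, 12)

1. C_x = 16  [[A, B, C are collinear ⇒ -1x+2y-8=0] ∩ [|C−(12, 10)|²=20]]
2. C_y = 12  [[A, B, C are collinear ⇒ -1x+2y-8=0] ∩ [|C−(12, 10)|²=20]]
   so C = (16, 12)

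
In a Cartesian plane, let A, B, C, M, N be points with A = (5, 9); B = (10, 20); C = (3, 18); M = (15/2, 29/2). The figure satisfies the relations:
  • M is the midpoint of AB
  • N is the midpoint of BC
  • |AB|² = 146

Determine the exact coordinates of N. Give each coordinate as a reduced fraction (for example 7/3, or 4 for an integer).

1. N_x = 13/2  [2·N = B+C = (10, 20)+(3, 18)]
2. N_y = 19  [2·N = B+C = (10, 20)+(3, 18)]
   so N = (13/2, 19)

N = (13/2, 19)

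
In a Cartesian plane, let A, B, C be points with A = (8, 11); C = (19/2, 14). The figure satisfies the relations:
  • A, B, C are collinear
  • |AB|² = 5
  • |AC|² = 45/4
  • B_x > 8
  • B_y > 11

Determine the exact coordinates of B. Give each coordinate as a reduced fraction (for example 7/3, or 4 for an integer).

B = (9, 13)

1. B_x = 9  [[A, B, C are collinear ⇒ 3x-3/2y-15/2=0] ∩ [|B−(8, 11)|²=5]]
2. B_y = 13  [[A, B, C are collinear ⇒ 3x-3/2y-15/2=0] ∩ [|B−(8, 11)|²=5]]
   so B = (9, 13)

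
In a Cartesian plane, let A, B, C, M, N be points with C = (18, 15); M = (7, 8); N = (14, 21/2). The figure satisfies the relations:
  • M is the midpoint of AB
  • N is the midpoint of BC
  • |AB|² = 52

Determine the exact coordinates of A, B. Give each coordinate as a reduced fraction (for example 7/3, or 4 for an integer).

A = (4, 10)
B = (10, 6)

1. B_x = 10  [B = 2·N−C = 2·(14, 21/2)−(18, 15)]
2. B_y = 6  [B = 2·N−C = 2·(14, 21/2)−(18, 15)]
   so B = (10, 6)
3. A_x = 4  [A = 2·M−B = 2·(7, 8)−(10, 6)]
4. A_y = 10  [A = 2·M−B = 2·(7, 8)−(10, 6)]
   so A = (4, 10)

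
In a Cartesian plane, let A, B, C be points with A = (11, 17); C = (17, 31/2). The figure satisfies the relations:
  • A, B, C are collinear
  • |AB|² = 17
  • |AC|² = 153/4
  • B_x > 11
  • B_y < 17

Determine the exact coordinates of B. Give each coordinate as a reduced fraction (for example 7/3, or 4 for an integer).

1. B_x = 15  [[A, B, C are collinear ⇒ -3/2x-6y+237/2=0] ∩ [|B−(11, 17)|²=17]]
2. B_y = 16  [[A, B, C are collinear ⇒ -3/2x-6y+237/2=0] ∩ [|B−(11, 17)|²=17]]
   so B = (15, 16)

B = (15, 16)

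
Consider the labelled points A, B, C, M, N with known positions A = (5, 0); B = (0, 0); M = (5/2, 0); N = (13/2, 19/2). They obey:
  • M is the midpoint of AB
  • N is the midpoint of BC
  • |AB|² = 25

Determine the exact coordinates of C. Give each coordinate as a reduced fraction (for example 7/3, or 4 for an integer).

1. C_x = 13  [C = 2·N−B = 2·(13/2, 19/2)−(0, 0)]
2. C_y = 19  [C = 2·N−B = 2·(13/2, 19/2)−(0, 0)]
   so C = (13, 19)

C = (13, 19)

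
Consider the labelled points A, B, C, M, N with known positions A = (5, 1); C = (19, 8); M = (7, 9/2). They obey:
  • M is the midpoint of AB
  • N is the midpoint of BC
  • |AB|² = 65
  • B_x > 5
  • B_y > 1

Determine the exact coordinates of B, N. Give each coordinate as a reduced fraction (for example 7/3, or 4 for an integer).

B = (9, 8)
N = (14, 8)

1. B_x = 9  [B = 2·M−A = 2·(7, 9/2)−(5, 1)]
2. B_y = 8  [B = 2·M−A = 2·(7, 9/2)−(5, 1)]
   so B = (9, 8)
3. N_x = 14  [2·N = B+C = (9, 8)+(19, 8)]
4. N_y = 8  [2·N = B+C = (9, 8)+(19, 8)]
   so N = (14, 8)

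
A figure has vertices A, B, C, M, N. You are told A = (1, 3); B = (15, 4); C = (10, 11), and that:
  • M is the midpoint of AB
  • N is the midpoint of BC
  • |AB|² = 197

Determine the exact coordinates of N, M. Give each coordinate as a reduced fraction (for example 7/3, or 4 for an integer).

N = (25/2, 15/2)
M = (8, 7/2)

1. M_x = 8  [2·M = A+B = (1, 3)+(15, 4)]
2. M_y = 7/2  [2·M = A+B = (1, 3)+(15, 4)]
   so M = (8, 7/2)
3. N_x = 25/2  [2·N = B+C = (15, 4)+(10, 11)]
4. N_y = 15/2  [2·N = B+C = (15, 4)+(10, 11)]
   so N = (25/2, 15/2)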